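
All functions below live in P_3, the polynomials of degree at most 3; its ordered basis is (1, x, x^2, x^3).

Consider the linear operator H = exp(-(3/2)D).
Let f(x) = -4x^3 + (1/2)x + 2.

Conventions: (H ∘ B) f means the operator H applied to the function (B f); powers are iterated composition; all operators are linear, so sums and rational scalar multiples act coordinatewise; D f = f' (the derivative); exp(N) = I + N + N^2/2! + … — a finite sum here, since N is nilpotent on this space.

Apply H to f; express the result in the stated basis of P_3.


order-1 term: 18x^2 - 3/4
order-2 term: -27x
order-3 term: 27/2
the series for exp(-(3/2)D) f terminates at order 3
exp(-(3/2)D) f = -4x^3 + 18x^2 - (53/2)x + 59/4

the image equals g(x) = -4x^3 + 18x^2 - (53/2)x + 59/4


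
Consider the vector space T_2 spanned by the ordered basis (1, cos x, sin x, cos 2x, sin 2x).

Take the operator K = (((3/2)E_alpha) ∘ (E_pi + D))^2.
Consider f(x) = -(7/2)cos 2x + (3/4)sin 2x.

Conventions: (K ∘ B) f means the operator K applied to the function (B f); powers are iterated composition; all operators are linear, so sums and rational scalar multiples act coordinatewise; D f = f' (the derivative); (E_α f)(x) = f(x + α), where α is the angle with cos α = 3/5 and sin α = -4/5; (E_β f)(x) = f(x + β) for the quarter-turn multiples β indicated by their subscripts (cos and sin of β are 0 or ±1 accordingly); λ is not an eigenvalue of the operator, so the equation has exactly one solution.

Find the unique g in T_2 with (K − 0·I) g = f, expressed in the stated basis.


write g with unknown coordinates in the stated basis and equate coefficients in (K − 0·I) g = f
solving from the highest basis element down gives g = (134/3125)cos 2x + (8867/28125)sin 2x
check: K g = -(7/2)cos 2x + (3/4)sin 2x
so K g − 0·g = -(7/2)cos 2x + (3/4)sin 2x = f ✓

the result is g(x) = (134/3125)cos 2x + (8867/28125)sin 2x


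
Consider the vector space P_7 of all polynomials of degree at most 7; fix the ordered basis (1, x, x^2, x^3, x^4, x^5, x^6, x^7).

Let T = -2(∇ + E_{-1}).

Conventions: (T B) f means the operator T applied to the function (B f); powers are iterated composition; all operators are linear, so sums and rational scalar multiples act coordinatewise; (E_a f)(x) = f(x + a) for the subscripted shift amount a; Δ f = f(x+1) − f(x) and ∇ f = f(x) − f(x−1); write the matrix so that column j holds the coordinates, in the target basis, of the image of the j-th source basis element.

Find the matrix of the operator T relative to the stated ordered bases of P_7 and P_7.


the matrix is [[-2, 0, 0, 0, 0, 0, 0, 0]; [0, -2, 0, 0, 0, 0, 0, 0]; [0, 0, -2, 0, 0, 0, 0, 0]; [0, 0, 0, -2, 0, 0, 0, 0]; [0, 0, 0, 0, -2, 0, 0, 0]; [0, 0, 0, 0, 0, -2, 0, 0]; [0, 0, 0, 0, 0, 0, -2, 0]; [0, 0, 0, 0, 0, 0, 0, -2]] (rows listed top to bottom)

image of 1: -2
image of x: -2x
image of x^2: -2x^2
image of x^3: -2x^3
image of x^4: -2x^4
image of x^5: -2x^5
image of x^6: -2x^6
image of x^7: -2x^7
each image's coordinates form column j of the matrix


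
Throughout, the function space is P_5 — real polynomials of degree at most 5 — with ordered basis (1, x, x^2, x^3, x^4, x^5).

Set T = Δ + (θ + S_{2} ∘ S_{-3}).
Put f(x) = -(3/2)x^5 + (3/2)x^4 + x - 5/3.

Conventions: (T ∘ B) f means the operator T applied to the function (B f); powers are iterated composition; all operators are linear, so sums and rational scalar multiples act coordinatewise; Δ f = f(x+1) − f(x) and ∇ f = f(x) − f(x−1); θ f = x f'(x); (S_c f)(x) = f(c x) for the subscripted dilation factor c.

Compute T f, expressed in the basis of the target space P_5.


g(x) = (23313/2)x^5 + (3885/2)x^4 - 9x^3 - 6x^2 - (13/2)x - 2/3

Δ f = -(15/2)x^4 - 9x^3 - 6x^2 - (3/2)x + 1
θ f = -(15/2)x^5 + 6x^4 + x
S_{-3} f = (729/2)x^5 + (243/2)x^4 - 3x - 5/3
S_{2} S_{-3} f = 11664x^5 + 1944x^4 - 6x - 5/3
(θ + S_{2} ∘ S_{-3}) f = (23313/2)x^5 + 1950x^4 - 5x - 5/3
(Δ + (θ + S_{2} ∘ S_{-3})) f = (23313/2)x^5 + (3885/2)x^4 - 9x^3 - 6x^2 - (13/2)x - 2/3


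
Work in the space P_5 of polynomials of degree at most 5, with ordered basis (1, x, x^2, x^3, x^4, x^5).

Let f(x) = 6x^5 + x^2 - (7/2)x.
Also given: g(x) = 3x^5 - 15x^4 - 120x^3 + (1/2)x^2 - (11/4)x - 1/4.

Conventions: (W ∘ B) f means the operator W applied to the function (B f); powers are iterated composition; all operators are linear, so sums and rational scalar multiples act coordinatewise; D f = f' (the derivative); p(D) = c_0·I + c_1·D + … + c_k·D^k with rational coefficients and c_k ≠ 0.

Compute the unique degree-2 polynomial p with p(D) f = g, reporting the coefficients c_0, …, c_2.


D^0 f = 6x^5 + x^2 - (7/2)x
D^1 f = 30x^4 + 2x - 7/2
D^2 f = 120x^3 + 2
matching coefficients of g against c_0 f + c_1 Df + … from the top degree down determines the c_i
solution: c_0 = 1/2, c_1 = -1/2, c_2 = -1

p(D) = (1/2)·I − (1/2)·D − D^2, i.e. c_0 = 1/2, c_1 = -1/2, c_2 = -1


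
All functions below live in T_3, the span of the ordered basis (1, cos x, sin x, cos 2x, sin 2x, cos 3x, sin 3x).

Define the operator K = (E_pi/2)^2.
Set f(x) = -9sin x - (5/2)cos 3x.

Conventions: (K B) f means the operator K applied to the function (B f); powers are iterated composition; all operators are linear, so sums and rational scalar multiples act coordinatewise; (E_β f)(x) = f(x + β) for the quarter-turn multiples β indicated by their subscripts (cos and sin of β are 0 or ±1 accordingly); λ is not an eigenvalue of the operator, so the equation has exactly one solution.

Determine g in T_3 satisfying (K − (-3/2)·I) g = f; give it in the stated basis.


g(x) = -18sin x - 5cos 3x

write g with unknown coordinates in the stated basis and equate coefficients in (K − (-3/2)·I) g = f
solving from the highest basis element down gives g = -18sin x - 5cos 3x
check: K g = 18sin x + 5cos 3x
so K g − (-3/2)·g = -9sin x - (5/2)cos 3x = f ✓


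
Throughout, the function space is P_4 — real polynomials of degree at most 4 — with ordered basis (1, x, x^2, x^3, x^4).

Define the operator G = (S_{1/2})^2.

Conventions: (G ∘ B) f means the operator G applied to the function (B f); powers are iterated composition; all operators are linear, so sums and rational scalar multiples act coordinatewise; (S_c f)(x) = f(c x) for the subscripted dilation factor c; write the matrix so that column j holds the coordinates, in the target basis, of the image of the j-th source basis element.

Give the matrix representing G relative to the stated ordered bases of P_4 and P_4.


image of 1: 1
image of x: (1/4)x
image of x^2: (1/16)x^2
image of x^3: (1/64)x^3
image of x^4: (1/256)x^4
each image's coordinates form column j of the matrix

the matrix is [[1, 0, 0, 0, 0]; [0, 1/4, 0, 0, 0]; [0, 0, 1/16, 0, 0]; [0, 0, 0, 1/64, 0]; [0, 0, 0, 0, 1/256]] (rows listed top to bottom)


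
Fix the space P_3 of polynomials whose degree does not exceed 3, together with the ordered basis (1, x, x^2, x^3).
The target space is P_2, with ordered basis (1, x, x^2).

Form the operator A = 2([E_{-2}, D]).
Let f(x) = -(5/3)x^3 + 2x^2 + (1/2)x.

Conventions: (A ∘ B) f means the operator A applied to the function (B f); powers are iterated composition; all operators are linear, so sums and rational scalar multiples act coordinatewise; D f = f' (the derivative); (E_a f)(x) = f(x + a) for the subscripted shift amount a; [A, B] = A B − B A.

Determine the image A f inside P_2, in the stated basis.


D f = -5x^2 + 4x + 1/2
E_{-2} D f = -5x^2 + 24x - 55/2
E_{-2} f = -(5/3)x^3 + 12x^2 - (55/2)x + 61/3
D E_{-2} f = -5x^2 + 24x - 55/2
[E_{-2}, D] f = 0
(2([E_{-2}, D])) f = 0

the image equals g(x) = 0


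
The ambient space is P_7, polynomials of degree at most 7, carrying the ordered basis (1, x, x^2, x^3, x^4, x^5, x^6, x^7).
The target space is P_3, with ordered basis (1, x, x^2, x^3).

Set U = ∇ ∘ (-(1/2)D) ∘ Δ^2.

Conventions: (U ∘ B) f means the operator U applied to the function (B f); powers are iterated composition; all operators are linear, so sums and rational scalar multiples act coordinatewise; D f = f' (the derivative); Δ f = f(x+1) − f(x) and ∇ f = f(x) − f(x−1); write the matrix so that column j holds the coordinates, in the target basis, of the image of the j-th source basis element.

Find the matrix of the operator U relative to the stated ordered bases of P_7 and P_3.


image of 1: 0
image of x: 0
image of x^2: 0
image of x^3: 0
image of x^4: -12
image of x^5: -60x - 30
image of x^6: -180x^2 - 180x - 90
image of x^7: -420x^3 - 630x^2 - 630x - 210
each image's coordinates form column j of the matrix

the matrix is [[0, 0, 0, 0, -12, -30, -90, -210]; [0, 0, 0, 0, 0, -60, -180, -630]; [0, 0, 0, 0, 0, 0, -180, -630]; [0, 0, 0, 0, 0, 0, 0, -420]] (rows listed top to bottom)


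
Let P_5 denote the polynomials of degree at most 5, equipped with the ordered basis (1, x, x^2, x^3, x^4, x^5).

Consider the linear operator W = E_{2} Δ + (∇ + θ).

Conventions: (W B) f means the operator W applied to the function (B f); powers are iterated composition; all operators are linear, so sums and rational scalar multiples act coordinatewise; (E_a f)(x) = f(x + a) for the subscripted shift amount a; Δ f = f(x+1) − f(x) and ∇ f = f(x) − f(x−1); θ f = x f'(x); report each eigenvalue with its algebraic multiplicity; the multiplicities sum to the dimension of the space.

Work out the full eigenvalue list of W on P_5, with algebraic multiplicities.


image of 1: 0
image of x: x + 2
image of x^2: 2x^2 + 4x + 4
image of x^3: 3x^3 + 6x^2 + 12x + 20
image of x^4: 4x^4 + 8x^3 + 24x^2 + 80x + 64
image of x^5: 5x^5 + 10x^4 + 40x^3 + 200x^2 + 320x + 212
the matrix is upper triangular; its diagonal is (0, 1, 2, 3, 4, 5)
for a triangular matrix the eigenvalues are the diagonal entries, with algebraic multiplicity their repetition count

λ = 0 (multiplicity 1), λ = 1 (multiplicity 1), λ = 2 (multiplicity 1), λ = 3 (multiplicity 1), λ = 4 (multiplicity 1), λ = 5 (multiplicity 1)


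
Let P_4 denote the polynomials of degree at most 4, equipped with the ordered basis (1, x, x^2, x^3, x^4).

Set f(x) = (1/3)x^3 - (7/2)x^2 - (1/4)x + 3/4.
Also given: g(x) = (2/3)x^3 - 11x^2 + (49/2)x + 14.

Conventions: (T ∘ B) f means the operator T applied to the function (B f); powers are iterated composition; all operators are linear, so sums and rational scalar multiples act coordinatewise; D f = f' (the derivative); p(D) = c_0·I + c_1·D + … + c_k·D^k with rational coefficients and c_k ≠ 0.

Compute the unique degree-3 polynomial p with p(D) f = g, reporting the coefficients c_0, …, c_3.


D^0 f = (1/3)x^3 - (7/2)x^2 - (1/4)x + 3/4
D^1 f = x^2 - 7x - 1/4
D^2 f = 2x - 7
D^3 f = 2
matching coefficients of g against c_0 f + c_1 Df + … from the top degree down determines the c_i
solution: c_0 = 2, c_1 = -4, c_2 = -3/2, c_3 = 1/2

p(D) = 2·I − 4·D − (3/2)·D^2 + (1/2)·D^3, i.e. c_0 = 2, c_1 = -4, c_2 = -3/2, c_3 = 1/2


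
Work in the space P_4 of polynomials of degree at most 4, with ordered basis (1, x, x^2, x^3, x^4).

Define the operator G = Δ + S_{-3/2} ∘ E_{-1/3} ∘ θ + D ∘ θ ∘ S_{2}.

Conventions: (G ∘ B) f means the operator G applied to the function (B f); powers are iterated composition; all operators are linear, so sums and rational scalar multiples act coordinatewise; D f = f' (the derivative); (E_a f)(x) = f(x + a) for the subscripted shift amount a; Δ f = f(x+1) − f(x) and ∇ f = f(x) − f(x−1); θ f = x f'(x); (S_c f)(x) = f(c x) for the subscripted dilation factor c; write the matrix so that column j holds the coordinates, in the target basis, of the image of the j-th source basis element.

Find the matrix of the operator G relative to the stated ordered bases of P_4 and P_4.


the matrix is [[0, 8/3, 11/9, 8/9, 85/81]; [0, -3/2, 20, 3/2, 44/9]; [0, 0, 9/2, 273/4, 12]; [0, 0, 0, -81/8, 278]; [0, 0, 0, 0, 81/4]] (rows listed top to bottom)

image of 1: 0
image of x: -(3/2)x + 8/3
image of x^2: (9/2)x^2 + 20x + 11/9
image of x^3: -(81/8)x^3 + (273/4)x^2 + (3/2)x + 8/9
image of x^4: (81/4)x^4 + 278x^3 + 12x^2 + (44/9)x + 85/81
each image's coordinates form column j of the matrix


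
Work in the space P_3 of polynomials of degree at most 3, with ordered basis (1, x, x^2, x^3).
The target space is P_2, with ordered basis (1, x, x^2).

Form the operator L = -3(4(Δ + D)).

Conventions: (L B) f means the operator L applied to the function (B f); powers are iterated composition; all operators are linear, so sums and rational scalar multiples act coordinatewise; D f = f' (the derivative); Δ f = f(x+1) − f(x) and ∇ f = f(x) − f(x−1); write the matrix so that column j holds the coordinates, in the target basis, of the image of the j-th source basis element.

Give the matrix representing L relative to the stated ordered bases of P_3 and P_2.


the matrix is [[0, -24, -12, -12]; [0, 0, -48, -36]; [0, 0, 0, -72]] (rows listed top to bottom)

image of 1: 0
image of x: -24
image of x^2: -48x - 12
image of x^3: -72x^2 - 36x - 12
each image's coordinates form column j of the matrix


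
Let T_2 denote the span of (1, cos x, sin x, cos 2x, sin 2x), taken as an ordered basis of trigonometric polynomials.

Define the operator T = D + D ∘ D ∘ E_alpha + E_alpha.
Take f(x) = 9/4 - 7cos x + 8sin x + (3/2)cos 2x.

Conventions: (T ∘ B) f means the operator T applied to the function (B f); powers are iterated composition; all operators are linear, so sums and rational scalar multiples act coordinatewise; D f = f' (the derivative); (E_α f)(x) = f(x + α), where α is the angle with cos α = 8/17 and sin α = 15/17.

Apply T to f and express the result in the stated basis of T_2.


D f = 8cos x + 7sin x - 3sin 2x
E_alpha f = 9/4 + (64/17)cos x + (169/17)sin x - (483/578)cos 2x - (360/289)sin 2x
D E_alpha f = (169/17)cos x - (64/17)sin x - (720/289)cos 2x + (483/289)sin 2x
D D E_alpha f = -(64/17)cos x - (169/17)sin x + (966/289)cos 2x + (1440/289)sin 2x
E_alpha f = 9/4 + (64/17)cos x + (169/17)sin x - (483/578)cos 2x - (360/289)sin 2x
(D + D ∘ D ∘ E_alpha + E_alpha) f = 9/4 + 8cos x + 7sin x + (1449/578)cos 2x + (213/289)sin 2x

g(x) = 9/4 + 8cos x + 7sin x + (1449/578)cos 2x + (213/289)sin 2x


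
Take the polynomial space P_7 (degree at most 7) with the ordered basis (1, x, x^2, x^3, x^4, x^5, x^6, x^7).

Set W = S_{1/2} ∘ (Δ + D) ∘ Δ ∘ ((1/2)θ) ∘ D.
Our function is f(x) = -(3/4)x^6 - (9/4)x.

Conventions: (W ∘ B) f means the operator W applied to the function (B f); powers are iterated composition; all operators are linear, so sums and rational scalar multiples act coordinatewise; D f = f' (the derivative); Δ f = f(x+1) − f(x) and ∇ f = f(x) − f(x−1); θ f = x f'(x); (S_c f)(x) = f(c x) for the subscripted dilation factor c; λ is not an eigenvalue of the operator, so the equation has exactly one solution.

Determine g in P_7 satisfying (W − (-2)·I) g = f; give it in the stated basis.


write g with unknown coordinates in the stated basis and equate coefficients in (W − (-2)·I) g = f
solving from the highest basis element down gives g = -(3/8)x^6 + (225/16)x^3 + (2025/32)x^2 + (2007/16)x + 225/16
check: W g = -(225/8)x^3 - (2025/16)x^2 - (2025/8)x - 225/8
so W g − (-2)·g = -(3/4)x^6 - (9/4)x = f ✓

the result is g(x) = -(3/8)x^6 + (225/16)x^3 + (2025/32)x^2 + (2007/16)x + 225/16


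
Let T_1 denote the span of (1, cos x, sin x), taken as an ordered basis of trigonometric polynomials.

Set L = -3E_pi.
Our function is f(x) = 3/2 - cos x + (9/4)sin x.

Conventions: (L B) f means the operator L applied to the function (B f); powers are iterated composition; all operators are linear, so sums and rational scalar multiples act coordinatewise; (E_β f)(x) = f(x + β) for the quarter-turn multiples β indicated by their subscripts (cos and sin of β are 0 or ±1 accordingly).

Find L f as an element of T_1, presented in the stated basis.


the result is g(x) = -9/2 - 3cos x + (27/4)sin x

E_pi f = 3/2 + cos x - (9/4)sin x
(-3E_pi) f = -9/2 - 3cos x + (27/4)sin x


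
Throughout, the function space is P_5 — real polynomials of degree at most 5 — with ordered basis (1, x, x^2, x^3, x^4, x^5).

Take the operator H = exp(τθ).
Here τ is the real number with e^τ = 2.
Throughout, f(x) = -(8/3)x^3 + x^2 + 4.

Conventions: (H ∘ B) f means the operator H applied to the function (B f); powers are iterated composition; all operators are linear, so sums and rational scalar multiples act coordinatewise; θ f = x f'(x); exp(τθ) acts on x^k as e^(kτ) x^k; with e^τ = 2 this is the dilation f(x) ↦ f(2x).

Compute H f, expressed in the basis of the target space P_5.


the result is g(x) = -(64/3)x^3 + 4x^2 + 4

exp(τθ) x^k = e^(kτ) x^k; with e^τ = 2 this sends x^k to 2^k x^k
x^2 ↦ 4 x^2
x^3 ↦ 8 x^3
applying this coordinatewise to f: exp(τθ) f = -(64/3)x^3 + 4x^2 + 4


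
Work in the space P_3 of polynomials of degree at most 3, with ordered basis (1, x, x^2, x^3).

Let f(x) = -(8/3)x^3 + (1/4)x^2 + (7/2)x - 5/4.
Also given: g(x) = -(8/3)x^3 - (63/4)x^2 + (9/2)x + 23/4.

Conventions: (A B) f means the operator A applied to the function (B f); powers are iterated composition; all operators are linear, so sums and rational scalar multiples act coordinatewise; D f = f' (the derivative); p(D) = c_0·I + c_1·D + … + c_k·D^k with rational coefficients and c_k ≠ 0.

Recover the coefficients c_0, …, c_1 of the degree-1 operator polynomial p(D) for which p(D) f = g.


p(D) = I + 2·D, i.e. c_0 = 1, c_1 = 2

D^0 f = -(8/3)x^3 + (1/4)x^2 + (7/2)x - 5/4
D^1 f = -8x^2 + (1/2)x + 7/2
matching coefficients of g against c_0 f + c_1 Df + … from the top degree down determines the c_i
solution: c_0 = 1, c_1 = 2


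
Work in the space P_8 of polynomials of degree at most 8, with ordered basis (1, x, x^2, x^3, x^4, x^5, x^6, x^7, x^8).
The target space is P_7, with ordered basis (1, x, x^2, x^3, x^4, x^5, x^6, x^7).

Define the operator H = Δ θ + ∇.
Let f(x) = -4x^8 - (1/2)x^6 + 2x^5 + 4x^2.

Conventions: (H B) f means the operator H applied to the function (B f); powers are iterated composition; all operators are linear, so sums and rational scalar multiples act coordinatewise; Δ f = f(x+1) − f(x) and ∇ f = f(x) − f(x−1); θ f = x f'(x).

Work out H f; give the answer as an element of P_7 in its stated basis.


θ f = -32x^8 - 3x^6 + 10x^5 + 8x^2
Δ θ f = -256x^7 - 896x^6 - 1810x^5 - 2235x^4 - 1752x^3 - 841x^2 - 208x - 17
∇ f = -32x^7 + 112x^6 - 227x^5 + (595/2)x^4 - 254x^3 + (279/2)x^2 - 37x + 5/2
(Δ θ + ∇) f = -288x^7 - 784x^6 - 2037x^5 - (3875/2)x^4 - 2006x^3 - (1403/2)x^2 - 245x - 29/2

g(x) = -288x^7 - 784x^6 - 2037x^5 - (3875/2)x^4 - 2006x^3 - (1403/2)x^2 - 245x - 29/2


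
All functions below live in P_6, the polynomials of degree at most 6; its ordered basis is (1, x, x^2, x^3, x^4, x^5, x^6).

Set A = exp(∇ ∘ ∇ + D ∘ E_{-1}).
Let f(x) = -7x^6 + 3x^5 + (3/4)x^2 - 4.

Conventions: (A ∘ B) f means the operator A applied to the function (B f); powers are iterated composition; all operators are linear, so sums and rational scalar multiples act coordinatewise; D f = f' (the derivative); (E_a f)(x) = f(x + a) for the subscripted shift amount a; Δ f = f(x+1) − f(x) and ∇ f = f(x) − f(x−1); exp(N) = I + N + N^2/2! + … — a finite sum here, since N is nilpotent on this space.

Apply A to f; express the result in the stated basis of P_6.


order-1 term: -42x^5 + 15x^4 + 420x^3 - 1140x^2 + (2403/2)x - 467
order-2 term: -105x^4 + 30x^3 + 1260x^2 - 2280x + 2283/4
order-3 term: -140x^3 + 30x^2 + 1260x - 1140
order-4 term: -105x^2 + 15x + 420
order-5 term: -42x + 3
order-6 term: -7
the series for exp(∇ ∘ ∇ + D ∘ E_{-1}) f terminates at order 6
exp(∇ ∘ ∇ + D ∘ E_{-1}) f = -7x^6 - 39x^5 - 90x^4 + 310x^3 + (183/4)x^2 + (309/2)x - 2497/4

the result is g(x) = -7x^6 - 39x^5 - 90x^4 + 310x^3 + (183/4)x^2 + (309/2)x - 2497/4


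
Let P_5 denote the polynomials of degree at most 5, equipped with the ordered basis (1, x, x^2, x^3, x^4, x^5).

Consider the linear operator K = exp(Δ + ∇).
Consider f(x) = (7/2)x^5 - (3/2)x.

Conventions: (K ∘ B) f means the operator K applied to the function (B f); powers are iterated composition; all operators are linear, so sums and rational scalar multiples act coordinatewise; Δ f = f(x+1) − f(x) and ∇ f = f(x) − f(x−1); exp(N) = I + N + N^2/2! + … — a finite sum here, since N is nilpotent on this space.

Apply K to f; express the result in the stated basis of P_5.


g(x) = (7/2)x^5 + 35x^4 + 140x^3 + 350x^2 + (1117/2)x + 396

order-1 term: 35x^4 + 70x^2 + 4
order-2 term: 140x^3 + 280x
order-3 term: 280x^2 + 280
order-4 term: 280x
order-5 term: 112
the series for exp(Δ + ∇) f terminates at order 5
exp(Δ + ∇) f = (7/2)x^5 + 35x^4 + 140x^3 + 350x^2 + (1117/2)x + 396


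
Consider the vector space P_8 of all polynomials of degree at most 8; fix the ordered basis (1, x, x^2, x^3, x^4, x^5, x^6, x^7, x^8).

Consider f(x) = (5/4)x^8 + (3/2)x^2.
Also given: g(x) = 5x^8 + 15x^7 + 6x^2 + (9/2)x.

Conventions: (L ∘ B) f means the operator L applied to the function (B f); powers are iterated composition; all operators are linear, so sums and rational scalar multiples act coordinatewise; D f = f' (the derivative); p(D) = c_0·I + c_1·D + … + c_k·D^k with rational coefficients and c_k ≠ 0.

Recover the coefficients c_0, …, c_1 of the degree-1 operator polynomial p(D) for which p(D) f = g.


D^0 f = (5/4)x^8 + (3/2)x^2
D^1 f = 10x^7 + 3x
matching coefficients of g against c_0 f + c_1 Df + … from the top degree down determines the c_i
solution: c_0 = 4, c_1 = 3/2

p(D) = 4·I + (3/2)·D, i.e. c_0 = 4, c_1 = 3/2


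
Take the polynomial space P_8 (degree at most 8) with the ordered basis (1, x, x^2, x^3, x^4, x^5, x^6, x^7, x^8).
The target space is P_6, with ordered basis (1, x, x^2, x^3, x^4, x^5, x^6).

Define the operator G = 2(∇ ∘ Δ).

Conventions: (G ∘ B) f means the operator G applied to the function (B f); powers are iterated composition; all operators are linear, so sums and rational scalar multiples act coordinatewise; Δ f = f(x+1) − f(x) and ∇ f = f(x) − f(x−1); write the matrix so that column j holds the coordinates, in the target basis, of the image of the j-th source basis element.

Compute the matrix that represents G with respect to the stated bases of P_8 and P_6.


image of 1: 0
image of x: 0
image of x^2: 4
image of x^3: 12x
image of x^4: 24x^2 + 4
image of x^5: 40x^3 + 20x
image of x^6: 60x^4 + 60x^2 + 4
image of x^7: 84x^5 + 140x^3 + 28x
image of x^8: 112x^6 + 280x^4 + 112x^2 + 4
each image's coordinates form column j of the matrix

the matrix is [[0, 0, 4, 0, 4, 0, 4, 0, 4]; [0, 0, 0, 12, 0, 20, 0, 28, 0]; [0, 0, 0, 0, 24, 0, 60, 0, 112]; [0, 0, 0, 0, 0, 40, 0, 140, 0]; [0, 0, 0, 0, 0, 0, 60, 0, 280]; [0, 0, 0, 0, 0, 0, 0, 84, 0]; [0, 0, 0, 0, 0, 0, 0, 0, 112]] (rows listed top to bottom)


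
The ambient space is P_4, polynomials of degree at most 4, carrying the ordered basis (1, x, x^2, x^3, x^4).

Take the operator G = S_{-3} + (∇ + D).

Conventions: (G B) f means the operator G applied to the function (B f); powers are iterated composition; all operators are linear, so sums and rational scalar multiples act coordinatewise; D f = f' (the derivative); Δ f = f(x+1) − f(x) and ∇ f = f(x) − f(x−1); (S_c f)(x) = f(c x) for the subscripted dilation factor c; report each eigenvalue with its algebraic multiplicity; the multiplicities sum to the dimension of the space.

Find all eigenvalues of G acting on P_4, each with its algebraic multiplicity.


image of 1: 1
image of x: -3x + 2
image of x^2: 9x^2 + 4x - 1
image of x^3: -27x^3 + 6x^2 - 3x + 1
image of x^4: 81x^4 + 8x^3 - 6x^2 + 4x - 1
the matrix is upper triangular; its diagonal is (1, -3, 9, -27, 81)
for a triangular matrix the eigenvalues are the diagonal entries, with algebraic multiplicity their repetition count

λ = -27 (multiplicity 1), λ = -3 (multiplicity 1), λ = 1 (multiplicity 1), λ = 9 (multiplicity 1), λ = 81 (multiplicity 1)


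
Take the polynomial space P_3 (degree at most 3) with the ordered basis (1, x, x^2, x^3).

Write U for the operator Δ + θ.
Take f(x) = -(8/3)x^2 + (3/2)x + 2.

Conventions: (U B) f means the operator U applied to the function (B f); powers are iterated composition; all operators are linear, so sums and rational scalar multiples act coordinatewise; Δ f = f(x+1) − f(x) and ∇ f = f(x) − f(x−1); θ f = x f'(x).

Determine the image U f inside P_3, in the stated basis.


g(x) = -(16/3)x^2 - (23/6)x - 7/6

Δ f = -(16/3)x - 7/6
θ f = -(16/3)x^2 + (3/2)x
(Δ + θ) f = -(16/3)x^2 - (23/6)x - 7/6


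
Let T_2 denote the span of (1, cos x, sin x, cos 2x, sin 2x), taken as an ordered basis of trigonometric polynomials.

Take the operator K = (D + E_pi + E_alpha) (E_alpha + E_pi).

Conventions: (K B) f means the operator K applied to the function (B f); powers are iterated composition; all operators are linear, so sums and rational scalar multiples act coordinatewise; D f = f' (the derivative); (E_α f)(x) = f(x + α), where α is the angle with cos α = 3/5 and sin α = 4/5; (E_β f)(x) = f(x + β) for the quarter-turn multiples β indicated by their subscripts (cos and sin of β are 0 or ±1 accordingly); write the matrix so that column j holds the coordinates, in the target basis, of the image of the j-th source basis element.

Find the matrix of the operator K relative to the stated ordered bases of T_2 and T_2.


image of 1: 4
image of cos x: -(32/25)cos x + (26/25)sin x
image of sin x: -(26/25)cos x - (32/25)sin x
image of cos 2x: -(1452/625)cos 2x - (1764/625)sin 2x
image of sin 2x: (1764/625)cos 2x - (1452/625)sin 2x
each image's coordinates form column j of the matrix

the matrix is [[4, 0, 0, 0, 0]; [0, -32/25, -26/25, 0, 0]; [0, 26/25, -32/25, 0, 0]; [0, 0, 0, -1452/625, 1764/625]; [0, 0, 0, -1764/625, -1452/625]] (rows listed top to bottom)


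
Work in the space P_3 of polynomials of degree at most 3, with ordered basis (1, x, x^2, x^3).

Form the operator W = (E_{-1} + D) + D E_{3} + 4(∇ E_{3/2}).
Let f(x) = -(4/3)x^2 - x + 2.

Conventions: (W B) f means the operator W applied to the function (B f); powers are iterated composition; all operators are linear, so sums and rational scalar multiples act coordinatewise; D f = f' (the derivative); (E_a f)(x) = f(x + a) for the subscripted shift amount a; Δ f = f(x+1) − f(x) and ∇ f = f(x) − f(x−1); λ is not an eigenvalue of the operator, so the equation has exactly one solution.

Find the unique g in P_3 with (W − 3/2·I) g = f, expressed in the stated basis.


write g with unknown coordinates in the stated basis and equate coefficients in (W − 3/2·I) g = f
solving from the highest basis element down gives g = (8/3)x^2 + (166/3)x + 1888/3
check: W g = (8/3)x^2 + 82x + 946
so W g − 3/2·g = -(4/3)x^2 - x + 2 = f ✓

the result is g(x) = (8/3)x^2 + (166/3)x + 1888/3


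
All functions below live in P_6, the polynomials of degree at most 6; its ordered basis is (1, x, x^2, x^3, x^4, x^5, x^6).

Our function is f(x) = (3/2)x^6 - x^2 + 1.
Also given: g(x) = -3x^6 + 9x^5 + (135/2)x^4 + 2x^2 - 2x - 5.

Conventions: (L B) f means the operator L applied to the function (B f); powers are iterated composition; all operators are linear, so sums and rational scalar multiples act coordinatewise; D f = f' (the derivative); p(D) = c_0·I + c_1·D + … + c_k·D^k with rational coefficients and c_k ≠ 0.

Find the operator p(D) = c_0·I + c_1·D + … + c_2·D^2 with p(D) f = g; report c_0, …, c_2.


D^0 f = (3/2)x^6 - x^2 + 1
D^1 f = 9x^5 - 2x
D^2 f = 45x^4 - 2
matching coefficients of g against c_0 f + c_1 Df + … from the top degree down determines the c_i
solution: c_0 = -2, c_1 = 1, c_2 = 3/2

c_0 = -2, c_1 = 1, c_2 = 3/2


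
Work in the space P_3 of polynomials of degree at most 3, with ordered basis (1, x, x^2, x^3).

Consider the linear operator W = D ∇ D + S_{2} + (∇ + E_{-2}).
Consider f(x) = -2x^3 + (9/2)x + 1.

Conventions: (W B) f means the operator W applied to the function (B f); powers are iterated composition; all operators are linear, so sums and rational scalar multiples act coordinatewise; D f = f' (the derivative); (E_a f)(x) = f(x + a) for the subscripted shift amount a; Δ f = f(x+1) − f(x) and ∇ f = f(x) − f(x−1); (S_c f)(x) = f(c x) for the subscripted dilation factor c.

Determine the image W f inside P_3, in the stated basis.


D f = -6x^2 + 9/2
∇ D f = -12x + 6
D ∇ D f = -12
S_{2} f = -16x^3 + 9x + 1
∇ f = -6x^2 + 6x + 5/2
E_{-2} f = -2x^3 + 12x^2 - (39/2)x + 8
(∇ + E_{-2}) f = -2x^3 + 6x^2 - (27/2)x + 21/2
(D ∇ D + S_{2} + (∇ + E_{-2})) f = -18x^3 + 6x^2 - (9/2)x - 1/2

g(x) = -18x^3 + 6x^2 - (9/2)x - 1/2


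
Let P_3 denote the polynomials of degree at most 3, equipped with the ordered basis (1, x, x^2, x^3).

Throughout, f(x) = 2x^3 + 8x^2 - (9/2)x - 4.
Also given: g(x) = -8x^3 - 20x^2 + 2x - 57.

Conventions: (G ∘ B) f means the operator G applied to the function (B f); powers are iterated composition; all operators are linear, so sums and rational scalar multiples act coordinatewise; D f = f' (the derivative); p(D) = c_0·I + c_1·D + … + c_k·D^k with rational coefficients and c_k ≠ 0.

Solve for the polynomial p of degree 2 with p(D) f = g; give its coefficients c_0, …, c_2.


D^0 f = 2x^3 + 8x^2 - (9/2)x - 4
D^1 f = 6x^2 + 16x - 9/2
D^2 f = 12x + 16
matching coefficients of g against c_0 f + c_1 Df + … from the top degree down determines the c_i
solution: c_0 = -4, c_1 = 2, c_2 = -4

c_0 = -4, c_1 = 2, c_2 = -4


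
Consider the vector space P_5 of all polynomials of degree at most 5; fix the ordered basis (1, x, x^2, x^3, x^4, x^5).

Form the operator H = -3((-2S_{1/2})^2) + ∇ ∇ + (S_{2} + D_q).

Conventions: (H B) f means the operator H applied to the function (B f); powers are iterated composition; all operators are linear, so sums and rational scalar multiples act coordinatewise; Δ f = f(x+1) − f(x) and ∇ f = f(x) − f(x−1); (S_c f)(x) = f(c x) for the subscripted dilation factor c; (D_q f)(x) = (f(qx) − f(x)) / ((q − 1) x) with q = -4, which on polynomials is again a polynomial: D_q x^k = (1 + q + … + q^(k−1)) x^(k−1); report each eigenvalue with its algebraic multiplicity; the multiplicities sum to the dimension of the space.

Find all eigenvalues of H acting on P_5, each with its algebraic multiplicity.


image of 1: -11
image of x: -x + 1
image of x^2: (13/4)x^2 - 3x + 2
image of x^3: (125/16)x^3 + 13x^2 + 6x - 6
image of x^4: (1021/64)x^4 - 51x^3 + 12x^2 - 24x + 14
image of x^5: (8189/256)x^5 + 205x^4 + 20x^3 - 60x^2 + 70x - 30
the matrix is upper triangular; its diagonal is (-11, -1, 13/4, 125/16, 1021/64, 8189/256)
for a triangular matrix the eigenvalues are the diagonal entries, with algebraic multiplicity their repetition count

λ = -11 (multiplicity 1), λ = -1 (multiplicity 1), λ = 13/4 (multiplicity 1), λ = 125/16 (multiplicity 1), λ = 1021/64 (multiplicity 1), λ = 8189/256 (multiplicity 1)


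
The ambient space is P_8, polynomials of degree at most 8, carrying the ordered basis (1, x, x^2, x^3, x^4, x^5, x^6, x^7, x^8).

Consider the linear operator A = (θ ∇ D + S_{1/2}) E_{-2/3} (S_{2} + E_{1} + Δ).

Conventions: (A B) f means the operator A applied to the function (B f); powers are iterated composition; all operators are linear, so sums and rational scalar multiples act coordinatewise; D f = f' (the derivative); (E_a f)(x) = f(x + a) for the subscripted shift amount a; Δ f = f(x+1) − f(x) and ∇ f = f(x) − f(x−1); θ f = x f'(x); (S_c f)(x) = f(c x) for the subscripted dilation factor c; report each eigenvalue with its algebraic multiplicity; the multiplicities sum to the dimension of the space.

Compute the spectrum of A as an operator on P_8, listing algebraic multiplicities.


λ = 257/256 (multiplicity 1), λ = 129/128 (multiplicity 1), λ = 65/64 (multiplicity 1), λ = 33/32 (multiplicity 1), λ = 17/16 (multiplicity 1), λ = 9/8 (multiplicity 1), λ = 5/4 (multiplicity 1), λ = 3/2 (multiplicity 1), λ = 2 (multiplicity 1)

image of 1: 2
image of x: (3/2)x
image of x^2: (5/4)x^2 - (4/3)x + 14/9
image of x^3: (9/8)x^3 - 3x^2 + 59x - 2
image of x^4: (17/16)x^4 - (14/3)x^3 + (1255/3)x^2 - (11792/27)x + 242/81
image of x^5: (33/32)x^5 - (25/4)x^4 + (3995/2)x^3 - (39625/9)x^2 + (73315/27)x - 110/27
image of x^6: (65/64)x^6 - (31/4)x^5 + (187835/24)x^4 - (718915/27)x^3 + (1775885/54)x^2 - (1153924/81)x + 4034/729
image of x^7: (129/128)x^7 - (147/16)x^6 + (434035/16)x^5 - (8987195/72)x^4 + (8335075/36)x^3 - (10836959/54)x^2 + (16510319/243)x - 602/81
image of x^8: (257/256)x^8 - (127/12)x^7 + (6220921/72)x^6 - (27026573/54)x^5 + (401295755/324)x^4 - (391476106/243)x^3 + (795205502/729)x^2 - (666784960/2187)x + 65282/6561
the matrix is upper triangular; its diagonal is (2, 3/2, 5/4, 9/8, 17/16, 33/32, 65/64, 129/128, 257/256)
for a triangular matrix the eigenvalues are the diagonal entries, with algebraic multiplicity their repetition count


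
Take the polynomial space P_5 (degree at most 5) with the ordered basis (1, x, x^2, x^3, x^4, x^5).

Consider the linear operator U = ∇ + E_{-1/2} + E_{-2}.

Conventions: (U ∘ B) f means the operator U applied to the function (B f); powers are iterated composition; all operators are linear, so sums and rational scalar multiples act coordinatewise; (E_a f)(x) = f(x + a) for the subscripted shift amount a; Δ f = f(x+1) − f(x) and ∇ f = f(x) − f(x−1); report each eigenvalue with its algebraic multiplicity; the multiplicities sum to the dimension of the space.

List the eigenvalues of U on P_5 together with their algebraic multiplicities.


image of 1: 2
image of x: 2x - 3/2
image of x^2: 2x^2 - 3x + 13/4
image of x^3: 2x^3 - (9/2)x^2 + (39/4)x - 57/8
image of x^4: 2x^4 - 6x^3 + (39/2)x^2 - (57/2)x + 241/16
image of x^5: 2x^5 - (15/2)x^4 + (65/2)x^3 - (285/4)x^2 + (1205/16)x - 993/32
the matrix is upper triangular; its diagonal is (2, 2, 2, 2, 2, 2)
for a triangular matrix the eigenvalues are the diagonal entries, with algebraic multiplicity their repetition count

λ = 2 (multiplicity 6)


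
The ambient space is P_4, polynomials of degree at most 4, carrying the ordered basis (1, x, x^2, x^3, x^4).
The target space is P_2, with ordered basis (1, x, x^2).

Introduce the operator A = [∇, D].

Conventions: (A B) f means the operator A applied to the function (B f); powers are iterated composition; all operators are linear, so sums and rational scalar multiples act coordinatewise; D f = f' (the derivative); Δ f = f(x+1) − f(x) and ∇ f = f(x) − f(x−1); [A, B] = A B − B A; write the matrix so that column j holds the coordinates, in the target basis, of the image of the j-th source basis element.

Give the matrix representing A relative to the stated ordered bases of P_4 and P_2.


the matrix is [[0, 0, 0, 0, 0]; [0, 0, 0, 0, 0]; [0, 0, 0, 0, 0]] (rows listed top to bottom)

image of 1: 0
image of x: 0
image of x^2: 0
image of x^3: 0
image of x^4: 0
each image's coordinates form column j of the matrix


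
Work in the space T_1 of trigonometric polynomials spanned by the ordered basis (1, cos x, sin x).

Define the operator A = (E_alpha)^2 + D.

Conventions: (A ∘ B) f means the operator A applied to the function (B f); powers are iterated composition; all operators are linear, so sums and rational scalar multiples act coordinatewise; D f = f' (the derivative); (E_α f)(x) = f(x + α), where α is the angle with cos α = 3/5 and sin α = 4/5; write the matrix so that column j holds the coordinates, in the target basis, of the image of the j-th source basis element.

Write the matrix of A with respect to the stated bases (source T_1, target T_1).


image of 1: 1
image of cos x: -(7/25)cos x - (49/25)sin x
image of sin x: (49/25)cos x - (7/25)sin x
each image's coordinates form column j of the matrix

the matrix is [[1, 0, 0]; [0, -7/25, 49/25]; [0, -49/25, -7/25]] (rows listed top to bottom)


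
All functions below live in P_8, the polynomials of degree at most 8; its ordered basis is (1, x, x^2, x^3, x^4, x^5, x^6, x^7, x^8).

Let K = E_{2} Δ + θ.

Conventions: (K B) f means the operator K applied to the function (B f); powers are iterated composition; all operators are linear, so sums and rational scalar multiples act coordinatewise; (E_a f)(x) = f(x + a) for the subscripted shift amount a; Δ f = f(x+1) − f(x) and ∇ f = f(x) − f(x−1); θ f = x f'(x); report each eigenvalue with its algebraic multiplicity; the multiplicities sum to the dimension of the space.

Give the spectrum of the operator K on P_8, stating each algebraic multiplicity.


image of 1: 0
image of x: x + 1
image of x^2: 2x^2 + 2x + 5
image of x^3: 3x^3 + 3x^2 + 15x + 19
image of x^4: 4x^4 + 4x^3 + 30x^2 + 76x + 65
image of x^5: 5x^5 + 5x^4 + 50x^3 + 190x^2 + 325x + 211
image of x^6: 6x^6 + 6x^5 + 75x^4 + 380x^3 + 975x^2 + 1266x + 665
image of x^7: 7x^7 + 7x^6 + 105x^5 + 665x^4 + 2275x^3 + 4431x^2 + 4655x + 2059
image of x^8: 8x^8 + 8x^7 + 140x^6 + 1064x^5 + 4550x^4 + 11816x^3 + 18620x^2 + 16472x + 6305
the matrix is upper triangular; its diagonal is (0, 1, 2, 3, 4, 5, 6, 7, 8)
for a triangular matrix the eigenvalues are the diagonal entries, with algebraic multiplicity their repetition count

λ = 0 (multiplicity 1), λ = 1 (multiplicity 1), λ = 2 (multiplicity 1), λ = 3 (multiplicity 1), λ = 4 (multiplicity 1), λ = 5 (multiplicity 1), λ = 6 (multiplicity 1), λ = 7 (multiplicity 1), λ = 8 (multiplicity 1)


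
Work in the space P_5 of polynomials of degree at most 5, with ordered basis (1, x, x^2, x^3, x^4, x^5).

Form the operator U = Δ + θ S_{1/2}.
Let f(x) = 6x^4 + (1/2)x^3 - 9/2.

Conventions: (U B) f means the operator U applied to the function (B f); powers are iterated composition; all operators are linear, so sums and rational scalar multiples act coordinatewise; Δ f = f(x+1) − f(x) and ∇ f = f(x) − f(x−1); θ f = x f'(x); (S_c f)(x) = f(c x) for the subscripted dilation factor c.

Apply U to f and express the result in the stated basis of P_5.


Δ f = 24x^3 + (75/2)x^2 + (51/2)x + 13/2
S_{1/2} f = (3/8)x^4 + (1/16)x^3 - 9/2
θ S_{1/2} f = (3/2)x^4 + (3/16)x^3
(Δ + θ S_{1/2}) f = (3/2)x^4 + (387/16)x^3 + (75/2)x^2 + (51/2)x + 13/2

g(x) = (3/2)x^4 + (387/16)x^3 + (75/2)x^2 + (51/2)x + 13/2


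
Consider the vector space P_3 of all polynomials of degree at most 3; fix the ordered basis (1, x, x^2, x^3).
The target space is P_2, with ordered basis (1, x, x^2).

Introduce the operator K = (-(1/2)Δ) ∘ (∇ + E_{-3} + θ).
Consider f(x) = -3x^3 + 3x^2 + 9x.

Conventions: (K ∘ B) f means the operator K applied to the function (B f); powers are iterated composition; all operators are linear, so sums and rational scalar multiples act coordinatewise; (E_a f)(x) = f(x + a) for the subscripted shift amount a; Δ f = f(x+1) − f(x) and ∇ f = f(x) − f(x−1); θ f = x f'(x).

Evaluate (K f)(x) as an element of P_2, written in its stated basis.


∇ f = -9x^2 + 15x + 3
E_{-3} f = -3x^3 + 30x^2 - 90x + 81
θ f = -9x^3 + 6x^2 + 9x
(∇ + E_{-3} + θ) f = -12x^3 + 27x^2 - 66x + 84
Δ (∇ + E_{-3} + θ) f = -36x^2 + 18x - 51
(-(1/2)Δ) (∇ + E_{-3} + θ) f = 18x^2 - 9x + 51/2

the image equals g(x) = 18x^2 - 9x + 51/2


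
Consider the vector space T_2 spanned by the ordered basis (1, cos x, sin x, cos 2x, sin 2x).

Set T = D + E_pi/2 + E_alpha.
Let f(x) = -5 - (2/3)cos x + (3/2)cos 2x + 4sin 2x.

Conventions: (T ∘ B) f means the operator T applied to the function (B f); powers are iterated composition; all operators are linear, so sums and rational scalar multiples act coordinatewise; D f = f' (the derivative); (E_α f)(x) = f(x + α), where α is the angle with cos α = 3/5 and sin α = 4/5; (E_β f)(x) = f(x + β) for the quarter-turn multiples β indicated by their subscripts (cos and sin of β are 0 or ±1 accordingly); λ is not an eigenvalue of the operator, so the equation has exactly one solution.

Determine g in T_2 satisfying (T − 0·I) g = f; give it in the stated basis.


the image equals g(x) = -5/2 - (2/41)cos x - (28/123)sin x - (86/65)cos 2x - (17/260)sin 2x

write g with unknown coordinates in the stated basis and equate coefficients in (T − 0·I) g = f
solving from the highest basis element down gives g = -5/2 - (2/41)cos x - (28/123)sin x - (86/65)cos 2x - (17/260)sin 2x
check: T g = -5 - (2/3)cos x + (3/2)cos 2x + 4sin 2x
so T g − 0·g = -5 - (2/3)cos x + (3/2)cos 2x + 4sin 2x = f ✓
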